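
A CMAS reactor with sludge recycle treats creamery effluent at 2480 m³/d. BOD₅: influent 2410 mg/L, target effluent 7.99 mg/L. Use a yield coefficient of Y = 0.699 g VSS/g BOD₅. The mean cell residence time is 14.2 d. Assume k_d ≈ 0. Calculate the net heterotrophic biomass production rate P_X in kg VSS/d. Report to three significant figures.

P_X ≈ 4160 kg VSS/d

Since k_d ≈ 0, Y_obs = Y = 0.699 g VSS/g BOD₅.
ΔS = 2410 − 7.99 = 2402 mg/L, so the substrate removal rate is 2480 × 2402/1000 = 5957 kg BOD₅/d.
Biomass produced: P_X = Y_obs·Q·ΔS = 0.6990 × 5957 ≈ 4164 kg VSS/d.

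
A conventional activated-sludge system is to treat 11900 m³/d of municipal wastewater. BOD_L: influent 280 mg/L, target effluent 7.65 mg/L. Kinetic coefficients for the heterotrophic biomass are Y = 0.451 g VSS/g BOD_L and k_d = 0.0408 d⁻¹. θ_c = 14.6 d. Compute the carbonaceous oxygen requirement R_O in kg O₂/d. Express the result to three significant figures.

R_O ≈ 1940 kg O₂/d

Y_obs = Y / (1 + k_d θ_c) = 0.451 / (1 + 0.0408 × 14.6) = 0.451 / 1.596 = 0.2826.
Substrate removed = Q·(S₀ − S) = 11900 m³/d × (280 − 7.65) g/m³ = 3.24×10^6 g/d = 3241 kg/d.
P_X = Y_obs·Q·(S₀ − S) = 0.2826 × 3241 = 916.0 kg VSS/d.
R_O = Q·ΔS − 1.42 P_X = 3241 − 1301 = 1940 kg O₂/d.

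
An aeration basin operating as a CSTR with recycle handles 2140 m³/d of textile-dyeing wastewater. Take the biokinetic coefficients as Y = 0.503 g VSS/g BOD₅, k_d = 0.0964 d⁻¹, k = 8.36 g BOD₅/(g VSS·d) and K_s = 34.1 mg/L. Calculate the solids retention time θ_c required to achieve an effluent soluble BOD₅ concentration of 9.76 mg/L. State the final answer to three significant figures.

θ_c ≈ 1.19 d

Specific growth rate at S = 9.76 mg/L: μ = YkS/(K_s+S) = 0.503·8.36·9.76/(34.1+9.76) = 0.9357 d⁻¹.
θ_c = 1/(μ − k_d) = 1/(0.9357 − 0.0964) = 1/0.8393 = 1.191 d.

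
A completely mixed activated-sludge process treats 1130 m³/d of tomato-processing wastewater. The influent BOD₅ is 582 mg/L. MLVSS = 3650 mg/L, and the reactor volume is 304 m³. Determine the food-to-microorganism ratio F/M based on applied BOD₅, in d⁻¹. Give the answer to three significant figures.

F/M ≈ 0.593 d⁻¹

Food-to-microorganism ratio F/M = Q S₀ / (V X) = 1130 × 582 / (304.0 × 3650) = 0.5927 d⁻¹.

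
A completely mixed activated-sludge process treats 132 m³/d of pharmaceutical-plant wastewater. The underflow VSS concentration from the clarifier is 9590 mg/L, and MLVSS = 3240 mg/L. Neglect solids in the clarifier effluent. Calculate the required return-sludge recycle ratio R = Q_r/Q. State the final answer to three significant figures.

R ≈ 0.510

R = Q_r/Q = X/(X_r − X) = 3240 / (9590 − 3240) = 0.5102.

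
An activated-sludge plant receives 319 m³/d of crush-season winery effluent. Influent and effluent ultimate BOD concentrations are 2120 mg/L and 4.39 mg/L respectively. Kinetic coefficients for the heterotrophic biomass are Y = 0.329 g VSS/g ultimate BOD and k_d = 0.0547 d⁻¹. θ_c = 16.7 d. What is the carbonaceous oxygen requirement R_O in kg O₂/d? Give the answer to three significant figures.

R_O ≈ 510 kg O₂/d

Observed yield with endogenous decay: Y_obs = Y / (1 + k_d·θ_c) = 0.329 / (1 + 0.0547 × 16.7) = 0.329 / 1.913 = 0.1719 g VSS/g ultimate BOD.
Mass of ultimate BOD removed per day: Q(S₀ − S) = 319 × 2116 g/m³ = 674.9 kg/d.
P_X = Y_obs·Q·(S₀ − S) = 0.1719 × 674.9 = 116.0 kg VSS/d.
R_O = Q·(S₀ − S) − 1.42·P_X = 674.9 − 1.42 × 116.0 = 510.1 kg O₂/d.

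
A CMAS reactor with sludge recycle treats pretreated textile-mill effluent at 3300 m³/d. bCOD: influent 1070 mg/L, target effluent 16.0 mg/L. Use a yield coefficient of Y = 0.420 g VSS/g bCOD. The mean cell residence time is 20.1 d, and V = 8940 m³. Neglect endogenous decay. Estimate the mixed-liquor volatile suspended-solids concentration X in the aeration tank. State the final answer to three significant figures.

X ≈ 3280 mg/L

X = Y·Q·ΔS·θ_c / V = 0.420 × 3300 × (1070 − 16.0) × 20.1 / 8940 = 3284 mg/L.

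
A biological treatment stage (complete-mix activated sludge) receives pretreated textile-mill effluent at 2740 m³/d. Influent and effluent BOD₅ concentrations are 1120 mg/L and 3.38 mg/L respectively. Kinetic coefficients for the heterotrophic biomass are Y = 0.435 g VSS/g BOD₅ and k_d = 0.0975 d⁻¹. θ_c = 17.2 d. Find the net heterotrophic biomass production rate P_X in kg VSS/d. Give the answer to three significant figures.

Correct the yield for decay: Y_obs = Y/(1 + k_d θ_c) = 0.435 / (1 + 0.0975 × 17.2) = 0.435 / 2.677 = 0.1625.
Substrate removed = Q·(S₀ − S) = 2740 m³/d × (1120 − 3.38) g/m³ = 3.06×10^6 g/d = 3060 kg/d.
So the net sludge growth is P_X = 0.1625 × 3060 = 497.2 kg VSS/d.

P_X ≈ 497 kg VSS/d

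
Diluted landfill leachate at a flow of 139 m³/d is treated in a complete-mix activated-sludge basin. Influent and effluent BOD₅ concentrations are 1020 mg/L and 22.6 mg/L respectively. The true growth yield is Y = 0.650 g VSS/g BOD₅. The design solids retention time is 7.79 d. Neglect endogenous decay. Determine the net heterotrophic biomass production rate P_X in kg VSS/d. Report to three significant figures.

With endogenous decay neglected, the observed yield equals the true yield: Y_obs = Y = 0.650 g VSS/g BOD₅.
Mass of BOD₅ removed per day: Q(S₀ − S) = 139 × 997.4 g/m³ = 138.6 kg/d.
So the net sludge growth is P_X = 0.6500 × 138.6 = 90.12 kg VSS/d.

P_X ≈ 90.1 kg VSS/d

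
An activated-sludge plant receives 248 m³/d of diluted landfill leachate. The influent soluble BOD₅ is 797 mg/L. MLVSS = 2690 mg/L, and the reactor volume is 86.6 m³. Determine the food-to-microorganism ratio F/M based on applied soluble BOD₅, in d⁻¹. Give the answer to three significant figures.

F/M = applied load / biomass = Q·S₀/(V·X) = 248 × 797 / (86.60 × 2690) = 0.8485 d⁻¹.

F/M ≈ 0.848 d⁻¹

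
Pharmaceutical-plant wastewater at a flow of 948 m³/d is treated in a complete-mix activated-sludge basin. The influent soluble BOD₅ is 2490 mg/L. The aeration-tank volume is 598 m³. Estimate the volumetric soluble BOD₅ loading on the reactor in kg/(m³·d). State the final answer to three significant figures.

Volumetric loading L_v = Q·S₀ / V = 948 × 2490 g/m³ / 598.0 m³ = 3947 g/(m³·d) = 3.947 kg soluble BOD₅/(m³·d).

L_v ≈ 3.95 kg soluble BOD₅/(m³·d)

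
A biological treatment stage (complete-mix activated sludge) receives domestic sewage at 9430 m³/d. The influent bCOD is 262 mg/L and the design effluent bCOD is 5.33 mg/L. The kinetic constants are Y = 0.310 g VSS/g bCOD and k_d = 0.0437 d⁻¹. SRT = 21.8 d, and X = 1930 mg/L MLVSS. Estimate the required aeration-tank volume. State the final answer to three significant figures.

V ≈ 4340 m³

Steady-state biomass mass balance: V·X·(1 + k_d·θ_c) = Y·Q·(S₀ − S)·θ_c, so V = 0.310 × 9430 × (262 − 5.33) × 21.8 / [1930 × (1 + 0.0437 × 21.8)] = 1.64×10^7 / 3769 = 4340 m³.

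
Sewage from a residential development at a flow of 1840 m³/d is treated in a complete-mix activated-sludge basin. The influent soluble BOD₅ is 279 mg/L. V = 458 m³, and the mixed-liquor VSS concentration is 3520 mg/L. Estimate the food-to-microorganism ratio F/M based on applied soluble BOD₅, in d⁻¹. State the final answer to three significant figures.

F/M = applied load / biomass = Q·S₀/(V·X) = 1840 × 279 / (458.0 × 3520) = 0.3184 d⁻¹.

F/M ≈ 0.318 d⁻¹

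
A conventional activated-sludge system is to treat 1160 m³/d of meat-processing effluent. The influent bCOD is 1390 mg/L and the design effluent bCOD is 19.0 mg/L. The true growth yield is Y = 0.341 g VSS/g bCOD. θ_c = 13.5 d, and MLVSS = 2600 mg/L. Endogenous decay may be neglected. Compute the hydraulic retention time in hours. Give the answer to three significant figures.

V·X = Y·Q·ΔS·θ_c gives V = 0.341 × 1160 × (1390 − 19.0) × 13.5 / 2600 = 2816 m³.
Hydraulic retention time τ = V/Q = 2816 / 1160 = 2.427 d = 58.26 h.

τ ≈ 58.3 h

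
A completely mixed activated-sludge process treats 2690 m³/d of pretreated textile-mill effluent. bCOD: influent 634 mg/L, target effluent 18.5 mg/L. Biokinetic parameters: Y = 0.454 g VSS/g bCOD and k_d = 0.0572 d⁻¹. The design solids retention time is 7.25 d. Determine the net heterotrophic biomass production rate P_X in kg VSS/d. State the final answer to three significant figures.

The observed yield is Y_obs = Y/(1 + k_d·θ_c) = 0.454 / (1 + 0.0572 × 7.25) = 0.454 / 1.415 = 0.3209 g VSS per g bCOD removed.
Substrate removed = Q·(S₀ − S) = 2690 m³/d × (634 − 18.5) g/m³ = 1.66×10^6 g/d = 1656 kg/d.
Net biomass production P_X = Y_obs × Q·(S₀ − S) = 0.3209 × 1656 = 531.3 kg VSS/d.

P_X ≈ 531 kg VSS/d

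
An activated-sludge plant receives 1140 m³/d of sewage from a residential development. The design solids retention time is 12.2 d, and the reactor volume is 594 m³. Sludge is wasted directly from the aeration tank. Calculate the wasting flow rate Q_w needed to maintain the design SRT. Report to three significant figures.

With mixed-liquor wasting, θ_c = V/Q_w, so Q_w = V/θ_c = 594.0/12.2 = 48.69 m³/d.

Q_w ≈ 48.7 m³/d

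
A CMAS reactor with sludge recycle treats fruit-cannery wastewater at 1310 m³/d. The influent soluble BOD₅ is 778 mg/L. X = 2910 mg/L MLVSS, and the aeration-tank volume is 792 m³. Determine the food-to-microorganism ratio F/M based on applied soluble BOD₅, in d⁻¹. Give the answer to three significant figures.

F/M = Q·S₀ / (V·X) = 1310 × 778 / (792.0 × 2910) = 0.4422 g soluble BOD₅·(g VSS·d)⁻¹.

F/M ≈ 0.442 d⁻¹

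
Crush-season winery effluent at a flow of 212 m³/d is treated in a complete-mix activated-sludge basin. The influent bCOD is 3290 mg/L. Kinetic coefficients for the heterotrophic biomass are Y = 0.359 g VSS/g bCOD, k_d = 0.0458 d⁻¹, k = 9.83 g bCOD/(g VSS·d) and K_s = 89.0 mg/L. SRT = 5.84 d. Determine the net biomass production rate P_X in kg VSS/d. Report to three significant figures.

P_X ≈ 197 kg VSS/d

Effluent substrate depends only on kinetics and SRT: S = K_s(1 + k_d θ_c) / [θ_c(Yk − k_d) − 1] = 89.0 × (1 + 0.0458 × 5.84) / [5.84 × (0.359 × 9.83 − 0.0458) − 1] = 112.8 / 19.34 = 5.832 mg/L.
Correct the yield for decay: Y_obs = Y/(1 + k_d θ_c) = 0.359 / (1 + 0.0458 × 5.84) = 0.359 / 1.267 = 0.2832.
Substrate removed = Q·(S₀ − S) = 212 m³/d × (3290 − 5.83) g/m³ = 6.96×10^5 g/d = 696.2 kg/d.
Biomass produced: P_X = Y_obs·Q·ΔS = 0.2832 × 696.2 ≈ 197.2 kg VSS/d.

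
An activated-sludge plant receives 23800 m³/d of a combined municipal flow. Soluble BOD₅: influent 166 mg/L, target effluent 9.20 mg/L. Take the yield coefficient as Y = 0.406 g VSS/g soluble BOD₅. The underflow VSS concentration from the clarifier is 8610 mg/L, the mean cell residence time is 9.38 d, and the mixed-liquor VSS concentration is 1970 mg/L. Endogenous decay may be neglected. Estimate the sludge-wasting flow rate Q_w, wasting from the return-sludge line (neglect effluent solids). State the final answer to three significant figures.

Q_w ≈ 176 m³/d

With k_d = 0 the design equation reduces to V = Y Q (S₀−S) θ_c / X = 0.406 × 23800 × (166 − 9.20) × 9.38 / 1970 = 7214 m³.
θ_c = V·X/(Q_w·X_r) when wasting from the recycle, so Q_w = V·X/(θ_c·X_r) = 7214 × 1970 / (9.38 × 8610) = 176.0 m³/d.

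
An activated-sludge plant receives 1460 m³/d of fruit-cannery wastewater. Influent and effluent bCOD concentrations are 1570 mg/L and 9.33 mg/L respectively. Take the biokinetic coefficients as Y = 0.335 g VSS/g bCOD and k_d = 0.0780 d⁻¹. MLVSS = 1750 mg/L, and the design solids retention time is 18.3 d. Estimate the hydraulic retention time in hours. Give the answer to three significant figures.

Rearranging the biomass balance for a CMAS with decay, V = Y·Q·ΔS·θ_c / [X·(1+k_d θ_c)] = 0.335 × 1460 × (1570 − 9.33) × 18.3 / [1750 × (1 + 0.0780 × 18.3)] = 1.4×10^7 / 4248 = 3288 m³.
τ = V/Q = 3288/1460 = 2.252 d, or 54.06 h.

τ ≈ 54.1 h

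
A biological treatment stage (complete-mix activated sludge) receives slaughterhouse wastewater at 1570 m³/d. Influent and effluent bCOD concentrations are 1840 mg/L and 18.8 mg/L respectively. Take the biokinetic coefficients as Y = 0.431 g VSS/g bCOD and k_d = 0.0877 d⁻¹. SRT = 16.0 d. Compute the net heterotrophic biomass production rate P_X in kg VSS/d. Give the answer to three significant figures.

P_X ≈ 513 kg VSS/d

The observed yield is Y_obs = Y/(1 + k_d·θ_c) = 0.431 / (1 + 0.0877 × 16.0) = 0.431 / 2.403 = 0.1793 g VSS per g bCOD removed.
ΔS = 1840 − 18.8 = 1821 mg/L, so the substrate removal rate is 1570 × 1821/1000 = 2859 kg bCOD/d.
So the net sludge growth is P_X = 0.1793 × 2859 = 512.8 kg VSS/d.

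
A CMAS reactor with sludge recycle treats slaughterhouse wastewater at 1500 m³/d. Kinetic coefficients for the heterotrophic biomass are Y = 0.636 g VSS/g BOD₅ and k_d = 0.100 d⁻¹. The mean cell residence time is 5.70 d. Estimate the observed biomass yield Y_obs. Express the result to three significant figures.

Y_obs ≈ 0.405 g VSS/g BOD₅

Observed yield with endogenous decay: Y_obs = Y / (1 + k_d·θ_c) = 0.636 / (1 + 0.100 × 5.70) = 0.636 / 1.570 = 0.4051 g VSS/g BOD₅.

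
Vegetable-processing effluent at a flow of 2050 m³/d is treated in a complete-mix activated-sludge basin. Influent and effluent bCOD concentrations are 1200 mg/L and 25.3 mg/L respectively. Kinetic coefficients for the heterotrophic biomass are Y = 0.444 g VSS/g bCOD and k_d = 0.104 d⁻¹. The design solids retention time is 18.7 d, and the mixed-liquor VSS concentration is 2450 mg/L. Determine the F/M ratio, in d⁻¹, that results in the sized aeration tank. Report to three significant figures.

F/M ≈ 0.362 d⁻¹

From the SRT design equation V = Y Q (S₀−S) θ_c / [X (1 + k_d θ_c)] = 0.444 × 2050 × (1200 − 25.3) × 18.7 / [2450 × (1 + 0.104 × 18.7)] = 2×10^7 / 7215 = 2771 m³.
F/M = Q·S₀ / (V·X) = 2050 × 1200 / (2771 × 2450) = 0.3623 g bCOD·(g VSS·d)⁻¹.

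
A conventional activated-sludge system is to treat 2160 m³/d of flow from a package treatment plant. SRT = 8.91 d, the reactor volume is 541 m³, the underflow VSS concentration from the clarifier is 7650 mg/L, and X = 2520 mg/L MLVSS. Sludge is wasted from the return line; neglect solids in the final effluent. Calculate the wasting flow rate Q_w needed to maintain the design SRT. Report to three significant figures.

Q_w ≈ 20.0 m³/d

Wasting from the return line (neglecting effluent solids): Q_w = V·X / (θ_c·X_r) = 541.0 × 2520 / (8.91 × 7650) = 20.00 m³/d.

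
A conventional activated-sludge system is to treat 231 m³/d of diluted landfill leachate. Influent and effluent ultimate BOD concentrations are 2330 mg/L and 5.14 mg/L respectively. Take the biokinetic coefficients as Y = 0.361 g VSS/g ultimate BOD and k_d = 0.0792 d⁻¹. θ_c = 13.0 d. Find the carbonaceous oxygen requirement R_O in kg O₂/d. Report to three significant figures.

The observed yield is Y_obs = Y/(1 + k_d·θ_c) = 0.361 / (1 + 0.0792 × 13.0) = 0.361 / 2.030 = 0.1779 g VSS per g ultimate BOD removed.
Mass of ultimate BOD removed per day: Q(S₀ − S) = 231 × 2325 g/m³ = 537.0 kg/d.
Net sludge production P_X = 0.1779 × 537.0 = 95.52 kg VSS/d.
Carbonaceous O₂ demand = substrate oxidised − cell-mass equivalent = 537.0 − 1.42 × 95.52 = 401.4 kg O₂/d.

R_O ≈ 401 kg O₂/d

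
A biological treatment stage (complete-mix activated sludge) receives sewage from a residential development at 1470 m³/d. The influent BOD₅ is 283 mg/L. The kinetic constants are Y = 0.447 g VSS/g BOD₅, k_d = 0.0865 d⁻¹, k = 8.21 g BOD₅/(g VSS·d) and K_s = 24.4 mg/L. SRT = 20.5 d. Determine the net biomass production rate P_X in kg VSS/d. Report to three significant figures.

For a completely mixed reactor with recycle the Lawrence–McCarty relation gives S = K_s·(1 + k_d·θ_c) / [θ_c·(Y·k − k_d) − 1] = 24.4 × (1 + 0.0865 × 20.5) / [20.5 × (0.447 × 8.21 − 0.0865) − 1] = 67.67 / 72.46 = 0.9339 mg/L.
Correct the yield for decay: Y_obs = Y/(1 + k_d θ_c) = 0.447 / (1 + 0.0865 × 20.5) = 0.447 / 2.773 = 0.1612.
Substrate removed = Q·(S₀ − S) = 1470 m³/d × (283 − 0.934) g/m³ = 4.15×10^5 g/d = 414.6 kg/d.
So the net sludge growth is P_X = 0.1612 × 414.6 = 66.83 kg VSS/d.

P_X ≈ 66.8 kg VSS/d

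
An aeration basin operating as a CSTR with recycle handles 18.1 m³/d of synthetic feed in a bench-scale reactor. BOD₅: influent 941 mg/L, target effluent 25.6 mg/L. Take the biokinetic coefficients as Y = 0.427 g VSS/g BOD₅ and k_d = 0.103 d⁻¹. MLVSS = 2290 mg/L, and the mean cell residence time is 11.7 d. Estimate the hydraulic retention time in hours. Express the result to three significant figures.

Rearranging the biomass balance for a CMAS with decay, V = Y·Q·ΔS·θ_c / [X·(1+k_d θ_c)] = 0.427 × 18.1 × (941 − 25.6) × 11.7 / [2290 × (1 + 0.103 × 11.7)] = 8.28×10^4 / 5050 = 16.39 m³.
τ = V/Q = 16.39/18.1 = 0.9057 d, or 21.74 h.

τ ≈ 21.7 h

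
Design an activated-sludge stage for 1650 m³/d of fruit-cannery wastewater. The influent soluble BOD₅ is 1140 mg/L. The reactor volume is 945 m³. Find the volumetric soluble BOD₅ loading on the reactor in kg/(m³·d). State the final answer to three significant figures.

L_v = Q S₀ / V = 1650 × 1140 × 10⁻³ / 945.0 = 1.990 kg/(m³·d).

L_v ≈ 1.99 kg soluble BOD₅/(m³·d)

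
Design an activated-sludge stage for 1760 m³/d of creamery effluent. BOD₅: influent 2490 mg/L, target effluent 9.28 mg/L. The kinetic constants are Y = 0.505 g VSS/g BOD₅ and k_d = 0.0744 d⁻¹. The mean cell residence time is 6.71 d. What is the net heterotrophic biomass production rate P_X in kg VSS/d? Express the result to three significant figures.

Y_obs = Y / (1 + k_d θ_c) = 0.505 / (1 + 0.0744 × 6.71) = 0.505 / 1.499 = 0.3368.
ΔS = 2490 − 9.28 = 2481 mg/L, so the substrate removal rate is 1760 × 2481/1000 = 4366 kg BOD₅/d.
So the net sludge growth is P_X = 0.3368 × 4366 = 1471 kg VSS/d.

P_X ≈ 1470 kg VSS/d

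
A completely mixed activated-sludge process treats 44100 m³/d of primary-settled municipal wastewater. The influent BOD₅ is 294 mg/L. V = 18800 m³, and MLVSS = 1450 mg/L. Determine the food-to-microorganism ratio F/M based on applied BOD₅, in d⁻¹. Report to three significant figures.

Food-to-microorganism ratio F/M = Q S₀ / (V X) = 44100 × 294 / (18800 × 1450) = 0.4756 d⁻¹.

F/M ≈ 0.476 d⁻¹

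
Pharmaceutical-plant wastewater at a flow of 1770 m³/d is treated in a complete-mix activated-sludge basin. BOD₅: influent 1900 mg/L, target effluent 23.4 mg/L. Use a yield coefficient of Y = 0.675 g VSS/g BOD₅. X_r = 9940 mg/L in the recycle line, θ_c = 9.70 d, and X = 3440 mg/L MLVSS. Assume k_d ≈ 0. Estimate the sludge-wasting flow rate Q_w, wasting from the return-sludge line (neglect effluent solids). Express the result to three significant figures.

V·X = Y·Q·ΔS·θ_c gives V = 0.675 × 1770 × (1900 − 23.4) × 9.70 / 3440 = 6322 m³.
Q_w = (V·X)/(θ_c X_r) = 6322 × 3440 / (9.70 × 9940) = 225.6 m³/d.

Q_w ≈ 226 m³/d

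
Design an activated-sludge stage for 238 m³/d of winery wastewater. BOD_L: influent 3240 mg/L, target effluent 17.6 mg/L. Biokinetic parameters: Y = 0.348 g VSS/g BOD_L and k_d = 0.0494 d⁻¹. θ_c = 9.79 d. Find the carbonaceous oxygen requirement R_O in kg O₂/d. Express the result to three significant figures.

R_O ≈ 511 kg O₂/d

Correct the yield for decay: Y_obs = Y/(1 + k_d θ_c) = 0.348 / (1 + 0.0494 × 9.79) = 0.348 / 1.484 = 0.2346.
ΔS = 3240 − 17.6 = 3222 mg/L, so the substrate removal rate is 238 × 3222/1000 = 766.9 kg BOD_L/d.
Net sludge production P_X = 0.2346 × 766.9 = 179.9 kg VSS/d.
R_O = Q·(S₀ − S) − 1.42·P_X = 766.9 − 1.42 × 179.9 = 511.5 kg O₂/d.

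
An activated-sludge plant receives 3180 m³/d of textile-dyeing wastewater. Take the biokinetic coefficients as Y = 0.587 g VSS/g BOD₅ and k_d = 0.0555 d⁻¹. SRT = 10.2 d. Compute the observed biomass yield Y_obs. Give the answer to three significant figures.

Y_obs ≈ 0.375 g VSS/g BOD₅

Correct the yield for decay: Y_obs = Y/(1 + k_d θ_c) = 0.587 / (1 + 0.0555 × 10.2) = 0.587 / 1.566 = 0.3748.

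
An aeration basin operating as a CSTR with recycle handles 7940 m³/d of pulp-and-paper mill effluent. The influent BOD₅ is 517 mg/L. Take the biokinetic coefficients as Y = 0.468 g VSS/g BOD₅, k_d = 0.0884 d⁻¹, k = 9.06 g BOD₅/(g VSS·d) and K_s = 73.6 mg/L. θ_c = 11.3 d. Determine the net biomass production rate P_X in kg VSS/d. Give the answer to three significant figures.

For a completely mixed reactor with recycle the Lawrence–McCarty relation gives S = K_s·(1 + k_d·θ_c) / [θ_c·(Y·k − k_d) − 1] = 73.6 × (1 + 0.0884 × 11.3) / [11.3 × (0.468 × 9.06 − 0.0884) − 1] = 147.1 / 45.91 = 3.204 mg/L.
Observed yield with endogenous decay: Y_obs = Y / (1 + k_d·θ_c) = 0.468 / (1 + 0.0884 × 11.3) = 0.468 / 1.999 = 0.2341 g VSS/g BOD₅.
Q·(S₀ − S) = 7940 × (517 − 3.20) × 10⁻³ = 4080 kg/d removed.
Net biomass production P_X = Y_obs × Q·(S₀ − S) = 0.2341 × 4080 = 955.1 kg VSS/d.

P_X ≈ 955 kg VSS/d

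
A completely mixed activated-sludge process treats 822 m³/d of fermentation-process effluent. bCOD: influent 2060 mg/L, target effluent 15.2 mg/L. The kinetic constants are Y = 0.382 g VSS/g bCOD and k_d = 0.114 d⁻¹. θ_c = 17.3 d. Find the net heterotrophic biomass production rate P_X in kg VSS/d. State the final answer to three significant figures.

P_X ≈ 216 kg VSS/d

Observed yield with endogenous decay: Y_obs = Y / (1 + k_d·θ_c) = 0.382 / (1 + 0.114 × 17.3) = 0.382 / 2.972 = 0.1285 g VSS/g bCOD.
Q·(S₀ − S) = 822 × (2060 − 15.2) × 10⁻³ = 1681 kg/d removed.
Biomass produced: P_X = Y_obs·Q·ΔS = 0.1285 × 1681 ≈ 216.0 kg VSS/d.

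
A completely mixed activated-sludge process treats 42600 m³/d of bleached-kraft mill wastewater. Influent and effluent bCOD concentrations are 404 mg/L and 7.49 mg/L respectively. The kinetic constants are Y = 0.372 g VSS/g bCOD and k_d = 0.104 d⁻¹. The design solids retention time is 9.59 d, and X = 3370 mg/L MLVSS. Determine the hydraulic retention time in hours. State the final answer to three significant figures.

Steady-state biomass mass balance: V·X·(1 + k_d·θ_c) = Y·Q·(S₀ − S)·θ_c, so V = 0.372 × 42600 × (404 − 7.49) × 9.59 / [3370 × (1 + 0.104 × 9.59)] = 6.03×10^7 / 6731 = 8952 m³.
Hydraulic retention time τ = V/Q = 8952 / 42600 = 0.2102 d = 5.044 h.

τ ≈ 5.04 h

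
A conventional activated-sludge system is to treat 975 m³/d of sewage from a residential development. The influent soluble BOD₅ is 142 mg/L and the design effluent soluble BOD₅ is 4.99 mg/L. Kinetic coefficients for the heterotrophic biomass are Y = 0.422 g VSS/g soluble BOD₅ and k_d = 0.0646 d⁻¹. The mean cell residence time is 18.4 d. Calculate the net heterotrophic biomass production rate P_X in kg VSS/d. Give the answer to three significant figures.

Y_obs = Y / (1 + k_d θ_c) = 0.422 / (1 + 0.0646 × 18.4) = 0.422 / 2.189 = 0.1928.
Substrate removed = Q·(S₀ − S) = 975 m³/d × (142 − 4.99) g/m³ = 1.34×10^5 g/d = 133.6 kg/d.
Net biomass production P_X = Y_obs × Q·(S₀ − S) = 0.1928 × 133.6 = 25.76 kg VSS/d.

P_X ≈ 25.8 kg VSS/d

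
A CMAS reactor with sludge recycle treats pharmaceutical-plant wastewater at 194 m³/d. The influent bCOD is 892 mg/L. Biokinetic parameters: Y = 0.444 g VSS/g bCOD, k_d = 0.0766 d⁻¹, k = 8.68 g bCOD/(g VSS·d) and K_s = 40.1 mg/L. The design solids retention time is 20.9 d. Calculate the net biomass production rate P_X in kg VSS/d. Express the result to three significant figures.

P_X ≈ 29.5 kg VSS/d

For a completely mixed reactor with recycle the Lawrence–McCarty relation gives S = K_s·(1 + k_d·θ_c) / [θ_c·(Y·k − k_d) − 1] = 40.1 × (1 + 0.0766 × 20.9) / [20.9 × (0.444 × 8.68 − 0.0766) − 1] = 104.3 / 77.95 = 1.338 mg/L.
Correct the yield for decay: Y_obs = Y/(1 + k_d θ_c) = 0.444 / (1 + 0.0766 × 20.9) = 0.444 / 2.601 = 0.1707.
Mass of bCOD removed per day: Q(S₀ − S) = 194 × 890.7 g/m³ = 172.8 kg/d.
P_X = Y_obs · Q(S₀ − S) = 0.1707 × 172.8 = 29.50 kg VSS/d.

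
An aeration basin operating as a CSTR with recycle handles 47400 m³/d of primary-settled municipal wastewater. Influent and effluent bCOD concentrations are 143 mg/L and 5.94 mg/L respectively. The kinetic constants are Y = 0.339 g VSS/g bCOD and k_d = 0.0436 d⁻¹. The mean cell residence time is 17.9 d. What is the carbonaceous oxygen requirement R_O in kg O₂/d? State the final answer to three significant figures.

R_O ≈ 4740 kg O₂/d

Y_obs = Y / (1 + k_d θ_c) = 0.339 / (1 + 0.0436 × 17.9) = 0.339 / 1.780 = 0.1904.
ΔS = 143 − 5.94 = 137.1 mg/L, so the substrate removal rate is 47400 × 137.1/1000 = 6497 kg bCOD/d.
Biomass synthesised: P_X = Y_obs × 6497 = 1237 kg VSS/d.
R_O = Q·ΔS − 1.42 P_X = 6497 − 1757 = 4740 kg O₂/d.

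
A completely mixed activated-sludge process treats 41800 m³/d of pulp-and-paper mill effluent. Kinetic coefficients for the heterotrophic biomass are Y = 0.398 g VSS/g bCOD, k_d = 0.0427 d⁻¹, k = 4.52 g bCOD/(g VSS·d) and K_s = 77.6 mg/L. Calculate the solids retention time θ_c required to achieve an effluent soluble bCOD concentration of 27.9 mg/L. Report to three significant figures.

θ_c ≈ 2.31 d

From 1/θ_c = Y·k·S/(K_s + S) − k_d: Y·k·S/(K_s+S) = 0.398 × 4.52 × 27.9 / (77.6 + 27.9) = 0.4757 d⁻¹.
1/θ_c = 0.4757 − 0.0427 = 0.4330 d⁻¹, so θ_c = 2.309 d.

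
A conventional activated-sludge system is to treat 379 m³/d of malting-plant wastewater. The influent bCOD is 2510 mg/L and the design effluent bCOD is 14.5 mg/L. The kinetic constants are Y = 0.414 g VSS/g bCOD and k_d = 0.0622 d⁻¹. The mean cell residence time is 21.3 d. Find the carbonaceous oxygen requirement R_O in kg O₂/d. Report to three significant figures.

Observed yield with endogenous decay: Y_obs = Y / (1 + k_d·θ_c) = 0.414 / (1 + 0.0622 × 21.3) = 0.414 / 2.325 = 0.1781 g VSS/g bCOD.
Substrate removed = Q·(S₀ − S) = 379 m³/d × (2510 − 14.5) g/m³ = 9.46×10^5 g/d = 945.8 kg/d.
P_X = Y_obs·Q·(S₀ − S) = 0.1781 × 945.8 = 168.4 kg VSS/d.
R_O = Q·ΔS − 1.42 P_X = 945.8 − 239.2 = 706.6 kg O₂/d.

R_O ≈ 707 kg O₂/d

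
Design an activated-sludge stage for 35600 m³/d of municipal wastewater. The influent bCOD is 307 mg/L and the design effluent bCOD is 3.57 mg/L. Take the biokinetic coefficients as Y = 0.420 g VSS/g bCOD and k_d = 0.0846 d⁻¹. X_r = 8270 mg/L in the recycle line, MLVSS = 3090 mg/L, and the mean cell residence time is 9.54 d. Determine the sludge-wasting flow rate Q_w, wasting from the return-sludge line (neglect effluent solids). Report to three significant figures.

From the SRT design equation V = Y Q (S₀−S) θ_c / [X (1 + k_d θ_c)] = 0.420 × 35600 × (307 − 3.57) × 9.54 / [3090 × (1 + 0.0846 × 9.54)] = 4.33×10^7 / 5584 = 7751 m³.
θ_c = V·X/(Q_w·X_r) when wasting from the recycle, so Q_w = V·X/(θ_c·X_r) = 7751 × 3090 / (9.54 × 8270) = 303.6 m³/d.

Q_w ≈ 304 m³/d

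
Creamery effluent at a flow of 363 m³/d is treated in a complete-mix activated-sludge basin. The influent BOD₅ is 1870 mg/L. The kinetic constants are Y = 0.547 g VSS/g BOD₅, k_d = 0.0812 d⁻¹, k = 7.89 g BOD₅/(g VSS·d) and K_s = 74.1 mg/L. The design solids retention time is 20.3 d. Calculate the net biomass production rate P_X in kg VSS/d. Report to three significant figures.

Effluent substrate depends only on kinetics and SRT: S = K_s(1 + k_d θ_c) / [θ_c(Yk − k_d) − 1] = 74.1 × (1 + 0.0812 × 20.3) / [20.3 × (0.547 × 7.89 − 0.0812) − 1] = 196.2 / 84.96 = 2.310 mg/L.
Y_obs = Y / (1 + k_d θ_c) = 0.547 / (1 + 0.0812 × 20.3) = 0.547 / 2.648 = 0.2065.
ΔS = 1870 − 2.31 = 1868 mg/L, so the substrate removal rate is 363 × 1868/1000 = 678.0 kg BOD₅/d.
Biomass produced: P_X = Y_obs·Q·ΔS = 0.2065 × 678.0 ≈ 140.0 kg VSS/d.

P_X ≈ 140 kg VSS/d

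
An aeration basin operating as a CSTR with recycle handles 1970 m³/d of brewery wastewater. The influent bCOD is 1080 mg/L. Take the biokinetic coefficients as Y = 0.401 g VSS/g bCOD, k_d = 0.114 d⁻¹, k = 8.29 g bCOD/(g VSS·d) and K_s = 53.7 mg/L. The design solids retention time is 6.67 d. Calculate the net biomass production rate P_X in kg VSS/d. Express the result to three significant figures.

Effluent substrate depends only on kinetics and SRT: S = K_s(1 + k_d θ_c) / [θ_c(Yk − k_d) − 1] = 53.7 × (1 + 0.114 × 6.67) / [6.67 × (0.401 × 8.29 − 0.114) − 1] = 94.53 / 20.41 = 4.631 mg/L.
Correct the yield for decay: Y_obs = Y/(1 + k_d θ_c) = 0.401 / (1 + 0.114 × 6.67) = 0.401 / 1.760 = 0.2278.
Q·(S₀ − S) = 1970 × (1080 − 4.63) × 10⁻³ = 2118 kg/d removed.
So the net sludge growth is P_X = 0.2278 × 2118 = 482.6 kg VSS/d.

P_X ≈ 483 kg VSS/d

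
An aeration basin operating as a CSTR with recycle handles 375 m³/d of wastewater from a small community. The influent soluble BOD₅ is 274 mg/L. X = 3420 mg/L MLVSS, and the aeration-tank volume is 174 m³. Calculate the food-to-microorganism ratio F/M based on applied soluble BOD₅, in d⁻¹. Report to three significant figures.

F/M ≈ 0.173 d⁻¹

F/M = Q·S₀ / (V·X) = 375 × 274 / (174.0 × 3420) = 0.1727 g soluble BOD₅·(g VSS·d)⁻¹.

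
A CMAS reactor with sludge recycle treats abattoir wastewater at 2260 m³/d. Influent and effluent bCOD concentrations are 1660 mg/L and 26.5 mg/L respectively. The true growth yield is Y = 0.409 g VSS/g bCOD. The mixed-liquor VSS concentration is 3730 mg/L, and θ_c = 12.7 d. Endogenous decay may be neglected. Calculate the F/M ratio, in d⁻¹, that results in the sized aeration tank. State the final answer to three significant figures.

V·X = Y·Q·ΔS·θ_c gives V = 0.409 × 2260 × (1660 − 26.5) × 12.7 / 3730 = 5141 m³.
F/M = Q·S₀ / (V·X) = 2260 × 1660 / (5141 × 3730) = 0.1956 g bCOD·(g VSS·d)⁻¹.

F/M ≈ 0.196 d⁻¹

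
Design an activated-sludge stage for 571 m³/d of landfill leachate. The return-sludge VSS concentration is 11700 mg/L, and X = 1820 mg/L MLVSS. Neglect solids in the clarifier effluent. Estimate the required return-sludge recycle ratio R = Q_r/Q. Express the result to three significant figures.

R = Q_r/Q = X/(X_r − X) = 1820 / (11700 − 1820) = 0.1842.

R ≈ 0.184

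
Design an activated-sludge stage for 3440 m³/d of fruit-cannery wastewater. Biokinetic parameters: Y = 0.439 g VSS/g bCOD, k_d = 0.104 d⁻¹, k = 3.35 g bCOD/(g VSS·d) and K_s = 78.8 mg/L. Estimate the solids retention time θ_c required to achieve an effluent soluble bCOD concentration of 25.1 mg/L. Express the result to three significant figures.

θ_c ≈ 3.98 d

At the target effluent, Y k S/(K_s+S) = 0.439×3.35×25.1/103.9 = 0.3553 d⁻¹.
1/θ_c = 0.3553 − 0.104 = 0.2513 d⁻¹, so θ_c = 3.980 d.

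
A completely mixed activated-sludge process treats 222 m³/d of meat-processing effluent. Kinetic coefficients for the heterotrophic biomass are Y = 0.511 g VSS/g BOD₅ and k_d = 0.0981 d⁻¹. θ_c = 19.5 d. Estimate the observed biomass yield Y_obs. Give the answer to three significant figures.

Y_obs ≈ 0.175 g VSS/g BOD₅

Correct the yield for decay: Y_obs = Y/(1 + k_d θ_c) = 0.511 / (1 + 0.0981 × 19.5) = 0.511 / 2.913 = 0.1754.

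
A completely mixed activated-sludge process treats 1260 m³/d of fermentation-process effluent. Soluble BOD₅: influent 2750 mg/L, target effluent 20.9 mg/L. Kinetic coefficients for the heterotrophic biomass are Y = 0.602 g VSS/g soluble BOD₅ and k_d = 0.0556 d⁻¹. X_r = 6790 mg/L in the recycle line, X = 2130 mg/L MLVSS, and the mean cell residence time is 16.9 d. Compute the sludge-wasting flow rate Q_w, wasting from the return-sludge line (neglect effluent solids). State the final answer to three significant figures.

Q_w ≈ 157 m³/d

From the SRT design equation V = Y Q (S₀−S) θ_c / [X (1 + k_d θ_c)] = 0.602 × 1260 × (2750 − 20.9) × 16.9 / [2130 × (1 + 0.0556 × 16.9)] = 3.5×10^7 / 4131 = 8468 m³.
Wasting from the return line (neglecting effluent solids): Q_w = V·X / (θ_c·X_r) = 8468 × 2130 / (16.9 × 6790) = 157.2 m³/d.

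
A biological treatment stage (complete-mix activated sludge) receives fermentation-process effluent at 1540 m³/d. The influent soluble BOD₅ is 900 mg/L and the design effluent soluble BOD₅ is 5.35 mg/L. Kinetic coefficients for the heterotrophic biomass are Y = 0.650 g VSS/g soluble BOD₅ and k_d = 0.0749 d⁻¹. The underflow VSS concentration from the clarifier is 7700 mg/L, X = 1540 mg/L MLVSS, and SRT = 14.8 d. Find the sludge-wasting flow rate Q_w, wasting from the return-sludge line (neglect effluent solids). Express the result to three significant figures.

From the SRT design equation V = Y Q (S₀−S) θ_c / [X (1 + k_d θ_c)] = 0.650 × 1540 × (900 − 5.35) × 14.8 / [1540 × (1 + 0.0749 × 14.8)] = 1.33×10^7 / 3247 = 4082 m³.
Q_w = (V·X)/(θ_c X_r) = 4082 × 1540 / (14.8 × 7700) = 55.16 m³/d.

Q_w ≈ 55.2 m³/d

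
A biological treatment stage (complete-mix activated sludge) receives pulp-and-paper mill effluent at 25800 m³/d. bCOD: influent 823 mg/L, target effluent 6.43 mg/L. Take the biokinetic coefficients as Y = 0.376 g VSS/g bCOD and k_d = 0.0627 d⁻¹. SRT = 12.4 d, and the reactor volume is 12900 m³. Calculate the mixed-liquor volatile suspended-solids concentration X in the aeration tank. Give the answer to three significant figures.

X ≈ 4280 mg/L

Solving the biomass balance for X: X = Y Q (S₀−S) θ_c / [V (1+k_d θ_c)] = 0.376 × 25800 × (823 − 6.43) × 12.4 / [12900 × (1 + 0.0627 × 12.4)] = 4284 mg/L.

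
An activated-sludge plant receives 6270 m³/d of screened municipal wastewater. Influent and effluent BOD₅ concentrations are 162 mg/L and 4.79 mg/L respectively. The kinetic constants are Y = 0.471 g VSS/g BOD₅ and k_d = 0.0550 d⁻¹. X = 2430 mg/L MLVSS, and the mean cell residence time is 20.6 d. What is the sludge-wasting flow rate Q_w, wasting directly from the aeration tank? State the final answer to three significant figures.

Q_w ≈ 89.6 m³/d

From the SRT design equation V = Y Q (S₀−S) θ_c / [X (1 + k_d θ_c)] = 0.471 × 6270 × (162 − 4.79) × 20.6 / [2430 × (1 + 0.0550 × 20.6)] = 9.56×10^6 / 5183 = 1845 m³.
With mixed-liquor wasting, θ_c = V/Q_w, so Q_w = V/θ_c = 1845/20.6 = 89.57 m³/d.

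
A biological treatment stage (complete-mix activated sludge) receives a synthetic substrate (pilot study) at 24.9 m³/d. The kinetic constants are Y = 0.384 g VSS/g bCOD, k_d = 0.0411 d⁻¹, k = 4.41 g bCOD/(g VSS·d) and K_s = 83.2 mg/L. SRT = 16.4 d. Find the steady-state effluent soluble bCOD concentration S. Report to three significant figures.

Effluent substrate depends only on kinetics and SRT: S = K_s(1 + k_d θ_c) / [θ_c(Yk − k_d) − 1] = 83.2 × (1 + 0.0411 × 16.4) / [16.4 × (0.384 × 4.41 − 0.0411) − 1] = 139.3 / 26.10 = 5.337 mg/L.

S ≈ 5.34 mg/L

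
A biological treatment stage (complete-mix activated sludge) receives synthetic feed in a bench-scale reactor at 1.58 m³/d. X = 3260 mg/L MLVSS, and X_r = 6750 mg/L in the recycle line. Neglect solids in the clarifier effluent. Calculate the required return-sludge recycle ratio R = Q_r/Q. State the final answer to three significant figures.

R ≈ 0.934

R = Q_r/Q = X/(X_r − X) = 3260 / (6750 − 3260) = 0.9341.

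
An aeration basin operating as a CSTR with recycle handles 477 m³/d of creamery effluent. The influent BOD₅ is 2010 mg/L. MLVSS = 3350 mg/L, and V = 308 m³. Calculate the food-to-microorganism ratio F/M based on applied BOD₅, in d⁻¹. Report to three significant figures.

Food-to-microorganism ratio F/M = Q S₀ / (V X) = 477 × 2010 / (308.0 × 3350) = 0.9292 d⁻¹.

F/M ≈ 0.929 d⁻¹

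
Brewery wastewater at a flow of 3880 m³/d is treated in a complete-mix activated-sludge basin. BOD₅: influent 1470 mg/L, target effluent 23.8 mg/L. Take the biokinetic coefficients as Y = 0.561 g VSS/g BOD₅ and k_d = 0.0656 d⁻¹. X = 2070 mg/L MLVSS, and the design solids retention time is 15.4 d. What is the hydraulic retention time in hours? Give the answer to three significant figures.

From the SRT design equation V = Y Q (S₀−S) θ_c / [X (1 + k_d θ_c)] = 0.561 × 3880 × (1470 − 23.8) × 15.4 / [2070 × (1 + 0.0656 × 15.4)] = 4.85×10^7 / 4161 = 11650 m³.
HRT = V/Q = 11650 m³ / 3880 m³·d⁻¹ = 3.003 d × 24 = 72.06 h.

τ ≈ 72.1 h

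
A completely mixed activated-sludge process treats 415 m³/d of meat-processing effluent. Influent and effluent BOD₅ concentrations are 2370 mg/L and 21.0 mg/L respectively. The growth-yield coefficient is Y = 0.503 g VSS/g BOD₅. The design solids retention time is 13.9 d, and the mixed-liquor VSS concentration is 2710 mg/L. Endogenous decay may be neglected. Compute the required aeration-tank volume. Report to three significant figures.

V ≈ 2520 m³

V·X = Y·Q·ΔS·θ_c gives V = 0.503 × 415 × (2370 − 21.0) × 13.9 / 2710 = 2515 m³.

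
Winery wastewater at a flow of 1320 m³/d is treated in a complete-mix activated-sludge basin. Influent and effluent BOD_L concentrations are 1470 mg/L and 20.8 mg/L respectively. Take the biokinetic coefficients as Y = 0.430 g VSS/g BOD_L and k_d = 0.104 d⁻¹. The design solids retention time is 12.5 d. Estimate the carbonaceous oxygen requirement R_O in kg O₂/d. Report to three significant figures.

R_O ≈ 1410 kg O₂/d

The observed yield is Y_obs = Y/(1 + k_d·θ_c) = 0.430 / (1 + 0.104 × 12.5) = 0.430 / 2.300 = 0.1870 g VSS per g BOD_L removed.
Q·(S₀ − S) = 1320 × (1470 − 20.8) × 10⁻³ = 1913 kg/d removed.
P_X = Y_obs·Q·(S₀ − S) = 0.1870 × 1913 = 357.6 kg VSS/d.
R_O = Q·(S₀ − S) − 1.42·P_X = 1913 − 1.42 × 357.6 = 1405 kg O₂/d.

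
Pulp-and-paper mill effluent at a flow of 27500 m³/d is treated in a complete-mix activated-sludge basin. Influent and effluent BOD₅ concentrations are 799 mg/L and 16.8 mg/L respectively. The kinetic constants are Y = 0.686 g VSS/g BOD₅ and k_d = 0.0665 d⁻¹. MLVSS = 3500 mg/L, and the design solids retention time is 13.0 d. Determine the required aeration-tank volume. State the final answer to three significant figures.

Steady-state biomass mass balance: V·X·(1 + k_d·θ_c) = Y·Q·(S₀ − S)·θ_c, so V = 0.686 × 27500 × (799 − 16.8) × 13.0 / [3500 × (1 + 0.0665 × 13.0)] = 1.92×10^8 / 6526 = 29396 m³.

V ≈ 29400 m³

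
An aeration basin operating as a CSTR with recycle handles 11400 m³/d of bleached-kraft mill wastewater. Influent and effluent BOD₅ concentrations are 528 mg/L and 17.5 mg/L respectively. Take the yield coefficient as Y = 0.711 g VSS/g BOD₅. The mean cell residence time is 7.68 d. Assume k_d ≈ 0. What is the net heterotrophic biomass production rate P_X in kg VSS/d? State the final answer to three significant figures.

Since k_d ≈ 0, Y_obs = Y = 0.711 g VSS/g BOD₅.
Mass of BOD₅ removed per day: Q(S₀ − S) = 11400 × 510.5 g/m³ = 5820 kg/d.
Net biomass production P_X = Y_obs × Q·(S₀ − S) = 0.7110 × 5820 = 4138 kg VSS/d.

P_X ≈ 4140 kg VSS/d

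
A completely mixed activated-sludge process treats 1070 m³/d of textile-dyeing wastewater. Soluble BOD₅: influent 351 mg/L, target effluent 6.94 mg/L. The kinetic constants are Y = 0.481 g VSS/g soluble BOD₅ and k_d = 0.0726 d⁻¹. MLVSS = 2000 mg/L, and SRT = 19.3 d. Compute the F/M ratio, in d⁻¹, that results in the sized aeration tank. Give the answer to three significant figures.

Rearranging the biomass balance for a CMAS with decay, V = Y·Q·ΔS·θ_c / [X·(1+k_d θ_c)] = 0.481 × 1070 × (351 − 6.94) × 19.3 / [2000 × (1 + 0.0726 × 19.3)] = 3.42×10^6 / 4802 = 711.6 m³.
F/M = applied load / biomass = Q·S₀/(V·X) = 1070 × 351 / (711.6 × 2000) = 0.2639 d⁻¹.

F/M ≈ 0.264 d⁻¹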